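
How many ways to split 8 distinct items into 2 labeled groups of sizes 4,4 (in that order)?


8! = 40320
Denominator: 4!=24 * 4!=24
Coefficient = 40320 / 576 = 70

70


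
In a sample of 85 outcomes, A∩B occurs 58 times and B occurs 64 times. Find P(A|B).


P(A|B) = P(A∩B)/P(B) = (58/85)/(64/85) = 58/64 = 29/32

29/32


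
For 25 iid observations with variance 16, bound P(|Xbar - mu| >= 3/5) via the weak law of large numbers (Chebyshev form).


Var(Xbar) = Var(X)/n = 16/25
Chebyshev: P(|Xbar-mu| >= 3/5) <= Var(Xbar)/(3/5)^2 = (16/25)/(9/25) = 16/9
Bound exceeds 1, so trivial bound: 1

1


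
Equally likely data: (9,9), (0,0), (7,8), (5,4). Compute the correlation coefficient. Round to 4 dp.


Cov(X,Y) = 11.6875, Var(X) = 11.1875, Var(Y) = 12.6875
rho = Cov/(sqrt(VarX)*sqrt(VarY)) = 0.9810

0.9810


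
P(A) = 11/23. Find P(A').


P(A') = 1 - P(A) = 1 - 11/23 = 12/23

12/23


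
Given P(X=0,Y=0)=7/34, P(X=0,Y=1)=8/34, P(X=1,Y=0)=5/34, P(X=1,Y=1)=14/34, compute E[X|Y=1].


P(Y=1) = 22/34
E[X|Y=1] = (0*8 + 1*14)/22 = 14/22 = 7/11

7/11


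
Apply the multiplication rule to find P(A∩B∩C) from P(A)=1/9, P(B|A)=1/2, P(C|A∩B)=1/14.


P(A∩B∩C) = P(A) * P(B|A) * P(C|A∩B)
= 1/9 * 1/2 * 1/14
= 1/18 * 1/14 = 1/252

1/252


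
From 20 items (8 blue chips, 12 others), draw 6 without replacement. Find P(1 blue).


P(X=1) = C(8,1)*C(12,5) / C(20,6)
= 8*792 / 38760
= 6336/38760 = 264/1615

264/1615


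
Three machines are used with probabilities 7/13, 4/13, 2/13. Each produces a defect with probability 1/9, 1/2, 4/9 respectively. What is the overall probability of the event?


P(A) = P(A|B1)P(B1) + P(A|B2)P(B2) + P(A|B3)P(B3)
= 1/9*7/13 + 1/2*4/13 + 4/9*2/13
= 7/117 + 2/13 + 8/117 = 11/39

11/39


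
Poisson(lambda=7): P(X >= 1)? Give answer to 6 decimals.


P(X>=1) = 1 - P(X<=0) = 1 - (e^(-7)*7^0/0!)
≈ 1 - 0.0009118820 = 0.9990881180
≈ 0.999088

0.999088


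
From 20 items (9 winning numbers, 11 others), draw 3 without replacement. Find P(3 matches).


P(X=3) = C(9,3)*C(11,0) / C(20,3)
= 84*1 / 1140
= 84/1140 = 7/95

7/95


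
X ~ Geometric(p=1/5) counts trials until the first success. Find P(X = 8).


P(X=8) = (1-p)^7 * p = (4/5)^7 * 1/5
= 16384/78125 * 1/5 = 16384/390625

16384/390625


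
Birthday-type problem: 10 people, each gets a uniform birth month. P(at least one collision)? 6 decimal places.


P(all different) = prod((12-i)/12 for i=0..9) = 0.003868
P(at least one match) = 1 - 0.003868 = 0.996132

0.996132


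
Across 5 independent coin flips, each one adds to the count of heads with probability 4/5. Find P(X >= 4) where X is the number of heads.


P(X>=4) = P(X=4) + P(X=5)
= 256/625 + 1024/3125
= 2304/3125

2304/3125


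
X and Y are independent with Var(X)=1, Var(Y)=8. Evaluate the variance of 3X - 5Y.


Independence => Cov(X,Y)=0
Var(3X - 5Y) = 3^2*Var(X) + (-5)^2*Var(Y)
= 9*1 + 25*8 = 209

209


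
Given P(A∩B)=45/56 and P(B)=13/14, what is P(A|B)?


P(A|B) = P(A∩B)/P(B) = (45/56)/(52/56) = 45/52

45/52


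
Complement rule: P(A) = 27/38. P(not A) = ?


P(A') = 1 - P(A) = 1 - 27/38 = 11/38

11/38


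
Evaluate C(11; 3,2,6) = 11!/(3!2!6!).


11! = 39916800
Denominator: 3!=6 * 2!=2 * 6!=720
Coefficient = 39916800 / 8640 = 4620

4620


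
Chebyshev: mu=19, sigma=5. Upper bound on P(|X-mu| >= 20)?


k = 20/5 = 4
Chebyshev: P(|X-mu| >= k*sigma) <= 1/k^2 = 1/4^2 = 1/16

1/16


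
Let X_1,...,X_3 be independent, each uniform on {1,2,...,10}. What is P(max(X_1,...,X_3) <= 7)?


P(max <= 7) = P(all X_i <= 7) = (P(X_1 <= 7))^3
= (7/10)^3 = 343/1000

343/1000


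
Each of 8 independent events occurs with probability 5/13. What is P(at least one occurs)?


P(at least one) = 1 - P(none)
P(none) = (1 - 5/13)^8 = (8/13)^8 = 16777216/815730721
P(at least one) = 1 - 16777216/815730721 = 798953505/815730721

798953505/815730721


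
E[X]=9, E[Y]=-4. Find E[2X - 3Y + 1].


E[2X - 3Y + 1] = 2*E[X] - 3*E[Y] + 1
= (2)*(9) + (-3)*(-4) + (1)
= 18 + 12 + 1 = 31

31


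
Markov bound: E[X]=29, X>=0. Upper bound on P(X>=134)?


Markov: P(X >= a) <= E[X]/a
P(X >= 134) <= 29/134

29/134


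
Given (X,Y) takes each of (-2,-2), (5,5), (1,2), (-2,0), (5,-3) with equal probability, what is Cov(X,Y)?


E[X]=7/5, E[Y]=2/5, E[XY]=16/5
Cov(X,Y) = E[XY] - E[X]E[Y] = 16/5 - 7/5*2/5 = 66/25

66/25


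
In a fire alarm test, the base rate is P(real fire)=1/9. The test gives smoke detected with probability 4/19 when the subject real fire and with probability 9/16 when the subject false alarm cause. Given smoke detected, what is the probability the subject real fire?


P(A) = P(A|B)P(B) + P(A|B')P(B') = 4/19*1/9 + 9/16*8/9 = 179/342
P(B|A) = P(A|B)P(B)/P(A) = (4/171)/(179/342) = 8/179

8/179


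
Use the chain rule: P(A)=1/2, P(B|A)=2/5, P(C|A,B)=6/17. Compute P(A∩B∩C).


P(A∩B∩C) = P(A) * P(B|A) * P(C|A∩B)
= 1/2 * 2/5 * 6/17
= 1/5 * 6/17 = 6/85

6/85


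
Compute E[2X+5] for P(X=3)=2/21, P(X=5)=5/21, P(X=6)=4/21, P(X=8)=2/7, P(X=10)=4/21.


E[2X+5] = sum(g(x)*P(x))
= 11*2/21 + 15*5/21 + 17*4/21 + 21*2/7 + 25*4/21
= 391/21

391/21


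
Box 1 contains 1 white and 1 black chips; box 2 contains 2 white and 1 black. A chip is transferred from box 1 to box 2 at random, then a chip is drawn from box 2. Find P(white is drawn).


P(transfer white) = 1/2; P(transfer black) = 1/2
If white transferred: Urn II has 3 white of 4, so P(white|white moved) = 3/4
If black transferred: Urn II has 2 white of 4, so P(white|black moved) = 1/2
By total probability: P(white) = 1/2*3/4 + 1/2*1/2 = 5/8

5/8


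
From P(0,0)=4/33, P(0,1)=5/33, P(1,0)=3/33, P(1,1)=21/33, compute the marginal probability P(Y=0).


P(Y=0) = P(0,0)+P(1,0) = 4/33 + 3/33 = 7/33

7/33


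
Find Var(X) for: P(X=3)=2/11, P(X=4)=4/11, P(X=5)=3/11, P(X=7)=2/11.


E[X] = 51/11, E[X^2] = 255/11
Var(X) = E[X^2] - (E[X])^2 = 255/11 - (51/11)^2 = 204/121

204/121


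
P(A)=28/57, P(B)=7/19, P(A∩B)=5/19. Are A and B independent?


P(A)*P(B) = 28/57*7/19 = 196/1083
P(A∩B) = 5/19 != 196/1083, so not independent

No, A and B are not independent


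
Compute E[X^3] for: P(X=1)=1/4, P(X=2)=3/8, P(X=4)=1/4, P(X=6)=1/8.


E[X^3] = sum(x^3 * P(x))
= 1*1/4 + 8*3/8 + 64*1/4 + 216*1/8
= 185/4

185/4


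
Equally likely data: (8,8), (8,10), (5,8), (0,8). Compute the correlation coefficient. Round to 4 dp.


Cov(X,Y) = 1.3750, Var(X) = 10.6875, Var(Y) = 0.7500
rho = Cov/(sqrt(VarX)*sqrt(VarY)) = 0.4857

0.4857


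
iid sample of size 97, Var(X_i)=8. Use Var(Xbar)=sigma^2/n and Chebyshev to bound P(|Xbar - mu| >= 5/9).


Var(Xbar) = Var(X)/n = 8/97
Chebyshev: P(|Xbar-mu| >= 5/9) <= Var(Xbar)/(5/9)^2 = (8/97)/(25/81) = 648/2425

648/2425


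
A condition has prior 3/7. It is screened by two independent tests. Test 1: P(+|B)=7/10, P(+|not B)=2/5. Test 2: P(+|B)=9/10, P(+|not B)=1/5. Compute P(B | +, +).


After test 1: P(+) = 7/10*3/7 + 2/5*4/7 = 37/70
P(B|+) = (3/10)/(37/70) = 21/37
After test 2 (use post1 as new prior): P(+) = 9/10*21/37 + 1/5*16/37 = 221/370
P(B|+,+) = (189/370)/(221/370) = 189/221

189/221


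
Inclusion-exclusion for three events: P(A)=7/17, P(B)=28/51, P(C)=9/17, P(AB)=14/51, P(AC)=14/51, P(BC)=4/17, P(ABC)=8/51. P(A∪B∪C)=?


P(A∪B∪C) = P(A)+P(B)+P(C) - P(AB)-P(AC)-P(BC) + P(ABC)
= 7/17+28/51+9/17 - 14/51-14/51-4/17 + 8/51
= 44/51

44/51


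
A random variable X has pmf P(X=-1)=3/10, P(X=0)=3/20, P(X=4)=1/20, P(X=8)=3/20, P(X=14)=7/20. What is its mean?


E[X] = sum(x * P(x))
= -1*3/10 + 0*3/20 + 4*1/20 + 8*3/20 + 14*7/20
= 6

6


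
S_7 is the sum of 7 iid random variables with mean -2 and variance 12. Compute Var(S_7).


By independence, Var(S_n) = n*Var(X_1) = 7*12 = 84

84


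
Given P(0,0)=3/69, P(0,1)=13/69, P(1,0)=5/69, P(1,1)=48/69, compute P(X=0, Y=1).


Read from table: P(X=0, Y=1) = 13/69

13/69


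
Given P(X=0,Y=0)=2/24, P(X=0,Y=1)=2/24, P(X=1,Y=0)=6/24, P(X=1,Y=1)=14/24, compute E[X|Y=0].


P(Y=0) = 8/24
E[X|Y=0] = (0*2 + 1*6)/8 = 6/8 = 3/4

3/4


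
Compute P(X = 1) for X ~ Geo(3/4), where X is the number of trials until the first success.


P(X=1) = (1-p)^0 * p = (1/4)^0 * 3/4
= 1 * 3/4 = 3/4

3/4


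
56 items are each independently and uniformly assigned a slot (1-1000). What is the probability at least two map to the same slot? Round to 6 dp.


P(all different) = prod((1000-i)/1000 for i=0..55) = 0.208189
P(at least one match) = 1 - 0.208189 = 0.791811

0.791811


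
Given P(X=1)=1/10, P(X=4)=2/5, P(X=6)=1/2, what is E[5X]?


E[5X] = sum(g(x)*P(x))
= 5*1/10 + 20*2/5 + 30*1/2
= 47/2

47/2


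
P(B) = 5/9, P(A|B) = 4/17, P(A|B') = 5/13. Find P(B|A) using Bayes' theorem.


P(A) = P(A|B)P(B) + P(A|B')P(B') = 4/17*5/9 + 5/13*4/9 = 200/663
P(B|A) = P(A|B)P(B)/P(A) = (20/153)/(200/663) = 13/30

13/30


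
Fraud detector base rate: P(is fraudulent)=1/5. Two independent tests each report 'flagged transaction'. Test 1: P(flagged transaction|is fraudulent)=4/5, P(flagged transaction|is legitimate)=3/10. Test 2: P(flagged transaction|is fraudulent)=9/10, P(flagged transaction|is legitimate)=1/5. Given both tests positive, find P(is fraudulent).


After test 1: P(+) = 4/5*1/5 + 3/10*4/5 = 2/5
P(B|+) = (4/25)/(2/5) = 2/5
After test 2 (use post1 as new prior): P(+) = 9/10*2/5 + 1/5*3/5 = 12/25
P(B|+,+) = (9/25)/(12/25) = 3/4

3/4


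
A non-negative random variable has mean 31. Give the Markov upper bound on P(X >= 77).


Markov: P(X >= a) <= E[X]/a
P(X >= 77) <= 31/77

31/77


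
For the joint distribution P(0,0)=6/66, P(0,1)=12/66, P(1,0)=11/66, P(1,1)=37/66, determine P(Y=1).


P(Y=1) = P(0,1)+P(1,1) = 12/66 + 37/66 = 49/66

49/66


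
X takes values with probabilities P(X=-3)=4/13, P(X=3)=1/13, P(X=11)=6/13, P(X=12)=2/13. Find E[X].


E[X] = sum(x * P(x))
= -3*4/13 + 3*1/13 + 11*6/13 + 12*2/13
= 81/13

81/13


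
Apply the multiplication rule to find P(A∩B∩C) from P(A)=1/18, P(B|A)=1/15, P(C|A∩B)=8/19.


P(A∩B∩C) = P(A) * P(B|A) * P(C|A∩B)
= 1/18 * 1/15 * 8/19
= 1/270 * 8/19 = 4/2565

4/2565


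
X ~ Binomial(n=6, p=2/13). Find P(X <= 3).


P(X<=3) = P(X=0) + P(X=1) + P(X=2) + P(X=3)
= 1771561/4826809 + 1932612/4826809 + 878460/4826809 + 212960/4826809
= 4795593/4826809

4795593/4826809


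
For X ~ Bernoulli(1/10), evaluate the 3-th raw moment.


For Bernoulli: X in {0,1}
E[X^3] = 0^3*(1-1/10) + 1^3*1/10 = 1/10

1/10


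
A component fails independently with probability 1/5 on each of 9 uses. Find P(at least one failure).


P(at least one) = 1 - P(none)
P(none) = (1 - 1/5)^9 = (4/5)^9 = 262144/1953125
P(at least one) = 1 - 262144/1953125 = 1690981/1953125

1690981/1953125


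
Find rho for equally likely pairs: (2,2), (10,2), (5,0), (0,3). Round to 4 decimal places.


Cov(X,Y) = -1.4375, Var(X) = 14.1875, Var(Y) = 1.1875
rho = Cov/(sqrt(VarX)*sqrt(VarY)) = -0.3502

-0.3502


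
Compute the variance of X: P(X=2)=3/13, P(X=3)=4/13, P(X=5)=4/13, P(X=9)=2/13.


E[X] = 56/13, E[X^2] = 310/13
Var(X) = E[X^2] - (E[X])^2 = 310/13 - (56/13)^2 = 894/169

894/169


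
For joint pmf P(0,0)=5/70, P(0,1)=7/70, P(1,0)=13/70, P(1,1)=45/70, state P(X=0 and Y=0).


Read from table: P(X=0, Y=0) = 5/70 = 1/14

1/14


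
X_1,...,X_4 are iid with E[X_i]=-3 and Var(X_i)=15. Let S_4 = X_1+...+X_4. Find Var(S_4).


By independence, Var(S_n) = n*Var(X_1) = 4*15 = 60

60


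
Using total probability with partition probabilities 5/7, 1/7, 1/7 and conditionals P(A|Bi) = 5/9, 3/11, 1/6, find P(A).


P(A) = P(A|B1)P(B1) + P(A|B2)P(B2) + P(A|B3)P(B3)
= 5/9*5/7 + 3/11*1/7 + 1/6*1/7
= 25/63 + 3/77 + 1/42 = 91/198

91/198


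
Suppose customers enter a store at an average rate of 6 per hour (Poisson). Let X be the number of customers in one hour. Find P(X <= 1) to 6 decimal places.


P(X<=1) = e^(-6)*6^0/0! + e^(-6)*6^1/1!
≈ 0.0024787522 + 0.0148725131
= 0.0173512653
≈ 0.017351

0.017351


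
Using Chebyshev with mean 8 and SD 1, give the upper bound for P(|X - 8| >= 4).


k = 4/1 = 4
Chebyshev: P(|X-mu| >= k*sigma) <= 1/k^2 = 1/4^2 = 1/16

1/16


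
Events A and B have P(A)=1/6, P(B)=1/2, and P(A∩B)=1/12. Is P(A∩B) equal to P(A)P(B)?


P(A)*P(B) = 1/6*1/2 = 1/12
P(A∩B) = 1/12, which equals P(A)P(B), so independent

Yes, A and B are independent


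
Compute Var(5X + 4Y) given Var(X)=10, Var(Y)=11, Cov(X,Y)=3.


Var(5X + 4Y) = 5^2*Var(X) + 4^2*Var(Y) + 2*5*4*Cov(X,Y)
= 25*10 + 16*11 + 40*3
= 250 + 176 + 120 = 546

546


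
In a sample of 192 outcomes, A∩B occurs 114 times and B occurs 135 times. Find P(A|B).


P(A|B) = P(A∩B)/P(B) = (114/192)/(135/192) = 114/135 = 38/45

38/45


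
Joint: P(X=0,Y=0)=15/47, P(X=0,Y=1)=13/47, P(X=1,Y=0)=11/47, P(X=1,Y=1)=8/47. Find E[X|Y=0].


P(Y=0) = 26/47
E[X|Y=0] = (0*15 + 1*11)/26 = 11/26

11/26


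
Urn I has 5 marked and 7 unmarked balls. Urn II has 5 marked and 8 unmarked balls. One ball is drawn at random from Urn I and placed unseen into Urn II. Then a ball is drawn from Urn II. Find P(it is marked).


P(transfer marked) = 5/12; P(transfer unmarked) = 7/12
If marked transferred: Urn II has 6 marked of 14, so P(marked|marked moved) = 3/7
If unmarked transferred: Urn II has 5 marked of 14, so P(marked|unmarked moved) = 5/14
By total probability: P(marked) = 5/12*3/7 + 7/12*5/14 = 65/168

65/168


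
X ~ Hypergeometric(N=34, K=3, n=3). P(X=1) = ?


P(X=1) = C(3,1)*C(31,2) / C(34,3)
= 3*465 / 5984
= 1395/5984

1395/5984


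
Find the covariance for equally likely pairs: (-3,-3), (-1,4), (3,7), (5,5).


E[X]=1, E[Y]=13/4, E[XY]=51/4
Cov(X,Y) = E[XY] - E[X]E[Y] = 51/4 - 1*13/4 = 19/2

19/2


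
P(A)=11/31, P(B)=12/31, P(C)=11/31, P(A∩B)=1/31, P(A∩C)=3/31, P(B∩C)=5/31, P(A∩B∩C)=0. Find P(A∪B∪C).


P(A∪B∪C) = P(A)+P(B)+P(C) - P(AB)-P(AC)-P(BC) + P(ABC)
= 11/31+12/31+11/31 - 1/31-3/31-5/31 + 0
= 25/31

25/31


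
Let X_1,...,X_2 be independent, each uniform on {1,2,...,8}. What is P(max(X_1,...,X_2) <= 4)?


P(max <= 4) = P(all X_i <= 4) = (P(X_1 <= 4))^2
= (4/8)^2 = (1/2)^2 = 1/4

1/4


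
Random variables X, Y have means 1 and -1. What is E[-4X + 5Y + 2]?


E[-4X + 5Y + 2] = -4*E[X] + 5*E[Y] + 2
= (-4)*(1) + (5)*(-1) + (2)
= -4 - 5 + 2 = -7

-7


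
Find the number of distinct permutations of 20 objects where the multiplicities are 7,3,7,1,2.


20! = 2432902008176640000
Denominator: 7!=5040 * 3!=6 * 7!=5040 * 1!=1 * 2!=2
Coefficient = 2432902008176640000 / 304819200 = 7981459200

7981459200


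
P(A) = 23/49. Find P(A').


P(A') = 1 - P(A) = 1 - 23/49 = 26/49

26/49


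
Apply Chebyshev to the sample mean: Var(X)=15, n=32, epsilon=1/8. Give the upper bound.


Var(Xbar) = Var(X)/n = 15/32
Chebyshev: P(|Xbar-mu| >= 1/8) <= Var(Xbar)/(1/8)^2 = (15/32)/(1/64) = 30
Bound exceeds 1, so trivial bound: 1

1


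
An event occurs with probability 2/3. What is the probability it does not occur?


P(A') = 1 - P(A) = 1 - 2/3 = 1/3

1/3


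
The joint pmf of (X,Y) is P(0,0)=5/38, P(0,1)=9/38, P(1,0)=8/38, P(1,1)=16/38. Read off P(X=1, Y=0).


Read from table: P(X=1, Y=0) = 8/38 = 4/19

4/19


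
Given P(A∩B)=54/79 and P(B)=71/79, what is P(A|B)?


P(A|B) = P(A∩B)/P(B) = (54/79)/(71/79) = 54/71

54/71


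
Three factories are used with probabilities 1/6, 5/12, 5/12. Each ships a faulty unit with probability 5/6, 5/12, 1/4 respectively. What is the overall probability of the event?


P(A) = P(A|B1)P(B1) + P(A|B2)P(B2) + P(A|B3)P(B3)
= 5/6*1/6 + 5/12*5/12 + 1/4*5/12
= 5/36 + 25/144 + 5/48 = 5/12

5/12


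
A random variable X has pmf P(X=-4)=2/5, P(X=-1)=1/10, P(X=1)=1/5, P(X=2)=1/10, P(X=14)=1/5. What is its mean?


E[X] = sum(x * P(x))
= -4*2/5 - 1*1/10 + 1*1/5 + 2*1/10 + 14*1/5
= 3/2

3/2


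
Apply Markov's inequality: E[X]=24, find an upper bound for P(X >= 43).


Markov: P(X >= a) <= E[X]/a
P(X >= 43) <= 24/43

24/43


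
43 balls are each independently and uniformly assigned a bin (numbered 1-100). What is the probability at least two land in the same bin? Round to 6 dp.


P(all different) = prod((100-i)/100 for i=0..42) = 0.000023
P(at least one match) = 1 - 0.000023 = 0.999977

0.999977


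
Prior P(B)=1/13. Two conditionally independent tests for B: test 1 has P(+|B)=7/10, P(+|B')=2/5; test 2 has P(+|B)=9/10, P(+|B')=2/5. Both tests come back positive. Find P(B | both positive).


After test 1: P(+) = 7/10*1/13 + 2/5*12/13 = 11/26
P(B|+) = (7/130)/(11/26) = 7/55
After test 2 (use post1 as new prior): P(+) = 9/10*7/55 + 2/5*48/55 = 51/110
P(B|+,+) = (63/550)/(51/110) = 21/85

21/85


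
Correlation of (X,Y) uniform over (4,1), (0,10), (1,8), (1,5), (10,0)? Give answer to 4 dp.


Cov(X,Y) = -11.9600, Var(X) = 13.3600, Var(Y) = 14.9600
rho = Cov/(sqrt(VarX)*sqrt(VarY)) = -0.8460

-0.8460


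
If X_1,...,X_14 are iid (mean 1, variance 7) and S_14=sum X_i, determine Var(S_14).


By independence, Var(S_n) = n*Var(X_1) = 14*7 = 98

98


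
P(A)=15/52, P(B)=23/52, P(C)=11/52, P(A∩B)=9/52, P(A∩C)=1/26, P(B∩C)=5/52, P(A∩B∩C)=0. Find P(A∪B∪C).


P(A∪B∪C) = P(A)+P(B)+P(C) - P(AB)-P(AC)-P(BC) + P(ABC)
= 15/52+23/52+11/52 - 9/52-1/26-5/52 + 0
= 33/52

33/52


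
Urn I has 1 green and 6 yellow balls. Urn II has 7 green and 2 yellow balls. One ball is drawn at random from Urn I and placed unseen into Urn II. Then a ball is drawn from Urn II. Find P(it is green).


P(transfer green) = 1/7; P(transfer yellow) = 6/7
If green transferred: Urn II has 8 green of 10, so P(green|green moved) = 4/5
If yellow transferred: Urn II has 7 green of 10, so P(green|yellow moved) = 7/10
By total probability: P(green) = 1/7*4/5 + 6/7*7/10 = 5/7

5/7


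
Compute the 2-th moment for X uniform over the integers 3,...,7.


E[X^2] = (1/5) * sum(x^2 for x=3..7)
= 135/5 = 27

27


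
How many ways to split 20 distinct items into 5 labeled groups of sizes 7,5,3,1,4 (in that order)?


20! = 2432902008176640000
Denominator: 7!=5040 * 5!=120 * 3!=6 * 1!=1 * 4!=24
Coefficient = 2432902008176640000 / 87091200 = 27935107200

27935107200


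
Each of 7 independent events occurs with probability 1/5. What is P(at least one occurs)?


P(at least one) = 1 - P(none)
P(none) = (1 - 1/5)^7 = (4/5)^7 = 16384/78125
P(at least one) = 1 - 16384/78125 = 61741/78125

61741/78125


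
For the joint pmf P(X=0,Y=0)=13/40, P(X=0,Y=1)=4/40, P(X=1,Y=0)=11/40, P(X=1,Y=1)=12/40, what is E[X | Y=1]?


P(Y=1) = 16/40
E[X|Y=1] = (0*4 + 1*12)/16 = 12/16 = 3/4

3/4


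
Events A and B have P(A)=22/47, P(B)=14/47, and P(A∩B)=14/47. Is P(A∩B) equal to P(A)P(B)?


P(A)*P(B) = 22/47*14/47 = 308/2209
P(A∩B) = 14/47 != 308/2209, so not independent

No, A and B are not independent


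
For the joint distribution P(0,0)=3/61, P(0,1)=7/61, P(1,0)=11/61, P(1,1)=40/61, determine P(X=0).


P(X=0) = P(0,0)+P(0,1) = 3/61 + 7/61 = 10/61

10/61


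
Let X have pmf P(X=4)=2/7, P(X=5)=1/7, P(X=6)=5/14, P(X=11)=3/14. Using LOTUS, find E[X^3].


E[X^3] = sum(g(x)*P(x))
= 64*2/7 + 125*1/7 + 216*5/14 + 1331*3/14
= 797/2

797/2


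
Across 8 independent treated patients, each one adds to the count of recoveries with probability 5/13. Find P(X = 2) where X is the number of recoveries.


P(X=2) = C(8,2) * p^2 * (1-p)^6
= 28 * 25/169 * 262144/4826809
= 183500800/815730721

183500800/815730721


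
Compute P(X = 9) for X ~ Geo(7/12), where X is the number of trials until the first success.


P(X=9) = (1-p)^8 * p = (5/12)^8 * 7/12
= 390625/429981696 * 7/12 = 2734375/5159780352

2734375/5159780352


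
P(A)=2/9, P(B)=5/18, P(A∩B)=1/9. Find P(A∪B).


P(A∪B) = P(A) + P(B) - P(A∩B)
= 2/9 + 5/18 - 1/9 = 7/18

7/18


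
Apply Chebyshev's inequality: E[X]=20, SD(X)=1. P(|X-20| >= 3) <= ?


k = 3/1 = 3
Chebyshev: P(|X-mu| >= k*sigma) <= 1/k^2 = 1/3^2 = 1/9

1/9


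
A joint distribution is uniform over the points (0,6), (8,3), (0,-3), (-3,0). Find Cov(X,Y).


E[X]=5/4, E[Y]=3/2, E[XY]=6
Cov(X,Y) = E[XY] - E[X]E[Y] = 6 - 5/4*3/2 = 33/8

33/8


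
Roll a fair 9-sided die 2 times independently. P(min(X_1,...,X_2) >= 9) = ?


P(min >= 9) = P(all X_i >= 9) = (P(X_1 >= 9))^2
= (1/9)^2 = 1/81

1/81


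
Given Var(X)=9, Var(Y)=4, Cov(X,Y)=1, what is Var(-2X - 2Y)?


Var(-2X - 2Y) = (-2)^2*Var(X) + (-2)^2*Var(Y) + 2*(-2)*(-2)*Cov(X,Y)
= 4*9 + 4*4 + 8*1
= 36 + 16 + 8 = 60

60


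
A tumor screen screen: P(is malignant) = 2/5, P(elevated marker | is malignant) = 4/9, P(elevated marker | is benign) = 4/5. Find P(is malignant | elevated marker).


P(A) = P(A|B)P(B) + P(A|B')P(B') = 4/9*2/5 + 4/5*3/5 = 148/225
P(B|A) = P(A|B)P(B)/P(A) = (8/45)/(148/225) = 10/37

10/37


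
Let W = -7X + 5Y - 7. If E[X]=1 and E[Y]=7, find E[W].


E[-7X + 5Y - 7] = -7*E[X] + 5*E[Y] - 7
= (-7)*(1) + (5)*(7) + (-7)
= -7 + 35 - 7 = 21

21


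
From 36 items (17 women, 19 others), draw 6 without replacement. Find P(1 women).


P(X=1) = C(17,1)*C(19,5) / C(36,6)
= 17*11628 / 1947792
= 197676/1947792 = 969/9548

969/9548


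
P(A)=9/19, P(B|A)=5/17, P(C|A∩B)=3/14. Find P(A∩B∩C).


P(A∩B∩C) = P(A) * P(B|A) * P(C|A∩B)
= 9/19 * 5/17 * 3/14
= 45/323 * 3/14 = 135/4522

135/4522


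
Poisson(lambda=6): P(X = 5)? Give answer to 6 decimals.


P(X=5) = e^(-6) * 6^5 / 5!
≈ 0.002478752177 * 7776 / 120
≈ 0.160623

0.160623


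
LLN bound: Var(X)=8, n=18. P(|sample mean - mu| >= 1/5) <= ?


Var(Xbar) = Var(X)/n = 8/18
Chebyshev: P(|Xbar-mu| >= 1/5) <= Var(Xbar)/(1/5)^2 = (4/9)/(1/25) = 100/9
Bound exceeds 1, so trivial bound: 1

1


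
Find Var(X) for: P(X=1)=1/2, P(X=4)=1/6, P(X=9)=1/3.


E[X] = 25/6, E[X^2] = 181/6
Var(X) = E[X^2] - (E[X])^2 = 181/6 - (25/6)^2 = 461/36

461/36


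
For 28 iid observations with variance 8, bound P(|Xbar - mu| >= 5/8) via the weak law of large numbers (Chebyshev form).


Var(Xbar) = Var(X)/n = 8/28
Chebyshev: P(|Xbar-mu| >= 5/8) <= Var(Xbar)/(5/8)^2 = (2/7)/(25/64) = 128/175

128/175


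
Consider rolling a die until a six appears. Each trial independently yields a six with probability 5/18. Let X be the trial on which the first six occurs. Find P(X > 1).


P(X > 1) = P(first 1 trials all fail) = (1-p)^1 = (13/18)^1 = 13/18

13/18


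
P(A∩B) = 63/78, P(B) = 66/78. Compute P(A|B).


P(A|B) = P(A∩B)/P(B) = (63/78)/(66/78) = 63/66 = 21/22

21/22


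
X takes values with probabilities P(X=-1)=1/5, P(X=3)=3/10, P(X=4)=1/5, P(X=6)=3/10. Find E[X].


E[X] = sum(x * P(x))
= -1*1/5 + 3*3/10 + 4*1/5 + 6*3/10
= 33/10

33/10


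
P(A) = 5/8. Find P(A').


P(A') = 1 - P(A) = 1 - 5/8 = 3/8

3/8


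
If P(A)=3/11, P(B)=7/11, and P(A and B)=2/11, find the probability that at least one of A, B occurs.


P(A∪B) = P(A) + P(B) - P(A∩B)
= 3/11 + 7/11 - 2/11 = 8/11

8/11


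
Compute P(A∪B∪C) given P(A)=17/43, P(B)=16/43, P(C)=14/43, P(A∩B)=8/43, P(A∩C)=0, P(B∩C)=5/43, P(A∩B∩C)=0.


P(A∪B∪C) = P(A)+P(B)+P(C) - P(AB)-P(AC)-P(BC) + P(ABC)
= 17/43+16/43+14/43 - 8/43-0-5/43 + 0
= 34/43

34/43


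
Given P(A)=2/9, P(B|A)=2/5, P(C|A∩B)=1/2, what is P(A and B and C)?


P(A∩B∩C) = P(A) * P(B|A) * P(C|A∩B)
= 2/9 * 2/5 * 1/2
= 4/45 * 1/2 = 2/45

2/45


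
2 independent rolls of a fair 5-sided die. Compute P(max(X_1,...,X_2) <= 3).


P(max <= 3) = P(all X_i <= 3) = (P(X_1 <= 3))^2
= (3/5)^2 = 9/25

9/25


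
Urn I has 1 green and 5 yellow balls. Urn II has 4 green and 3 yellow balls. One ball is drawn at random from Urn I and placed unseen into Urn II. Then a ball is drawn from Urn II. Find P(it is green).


P(transfer green) = 1/6; P(transfer yellow) = 5/6
If green transferred: Urn II has 5 green of 8, so P(green|green moved) = 5/8
If yellow transferred: Urn II has 4 green of 8, so P(green|yellow moved) = 1/2
By total probability: P(green) = 1/6*5/8 + 5/6*1/2 = 25/48

25/48


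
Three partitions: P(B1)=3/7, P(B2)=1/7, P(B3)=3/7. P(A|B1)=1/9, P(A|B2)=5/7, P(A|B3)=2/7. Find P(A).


P(A) = P(A|B1)P(B1) + P(A|B2)P(B2) + P(A|B3)P(B3)
= 1/9*3/7 + 5/7*1/7 + 2/7*3/7
= 1/21 + 5/49 + 6/49 = 40/147

40/147


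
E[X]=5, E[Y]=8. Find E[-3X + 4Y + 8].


E[-3X + 4Y + 8] = -3*E[X] + 4*E[Y] + 8
= (-3)*(5) + (4)*(8) + (8)
= -15 + 32 + 8 = 25

25


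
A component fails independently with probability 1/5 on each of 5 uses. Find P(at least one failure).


P(at least one) = 1 - P(none)
P(none) = (1 - 1/5)^5 = (4/5)^5 = 1024/3125
P(at least one) = 1 - 1024/3125 = 2101/3125

2101/3125


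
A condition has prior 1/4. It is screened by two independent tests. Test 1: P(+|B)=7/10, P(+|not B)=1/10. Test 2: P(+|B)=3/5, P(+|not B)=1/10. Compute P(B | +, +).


After test 1: P(+) = 7/10*1/4 + 1/10*3/4 = 1/4
P(B|+) = (7/40)/(1/4) = 7/10
After test 2 (use post1 as new prior): P(+) = 3/5*7/10 + 1/10*3/10 = 9/20
P(B|+,+) = (21/50)/(9/20) = 14/15

14/15


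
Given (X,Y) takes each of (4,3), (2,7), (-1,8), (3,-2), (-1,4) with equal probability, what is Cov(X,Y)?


E[X]=7/5, E[Y]=4, E[XY]=8/5
Cov(X,Y) = E[XY] - E[X]E[Y] = 8/5 - 7/5*4 = -4

-4


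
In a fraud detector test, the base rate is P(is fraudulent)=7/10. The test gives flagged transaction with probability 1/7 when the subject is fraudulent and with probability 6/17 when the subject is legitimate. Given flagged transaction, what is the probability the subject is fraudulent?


P(A) = P(A|B)P(B) + P(A|B')P(B') = 1/7*7/10 + 6/17*3/10 = 7/34
P(B|A) = P(A|B)P(B)/P(A) = (1/10)/(7/34) = 17/35

17/35


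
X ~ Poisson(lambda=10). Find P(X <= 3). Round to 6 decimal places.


P(X<=3) = e^(-10)*10^0/0! + e^(-10)*10^1/1! + e^(-10)*10^2/2! + e^(-10)*10^3/3!
≈ 0.0000453999 + 0.0004539993 + 0.0022699965 + 0.0075666550
= 0.0103360507
≈ 0.010336

0.010336


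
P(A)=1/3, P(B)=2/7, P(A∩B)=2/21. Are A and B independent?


P(A)*P(B) = 1/3*2/7 = 2/21
P(A∩B) = 2/21, which equals P(A)P(B), so independent

Yes, A and B are independent


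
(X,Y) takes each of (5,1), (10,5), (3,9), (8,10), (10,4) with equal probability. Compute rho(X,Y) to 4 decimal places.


Cov(X,Y) = -1.3600, Var(X) = 7.7600, Var(Y) = 10.9600
rho = Cov/(sqrt(VarX)*sqrt(VarY)) = -0.1475

-0.1475


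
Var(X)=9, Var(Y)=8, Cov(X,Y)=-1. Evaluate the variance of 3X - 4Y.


Var(3X - 4Y) = 3^2*Var(X) + (-4)^2*Var(Y) + 2*3*(-4)*Cov(X,Y)
= 9*9 + 16*8 - 24*(-1)
= 81 + 128 + 24 = 233

233


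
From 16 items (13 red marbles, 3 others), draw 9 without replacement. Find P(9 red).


P(X=9) = C(13,9)*C(3,0) / C(16,9)
= 715*1 / 11440
= 715/11440 = 1/16

1/16


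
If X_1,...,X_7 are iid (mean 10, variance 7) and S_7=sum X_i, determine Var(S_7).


By independence, Var(S_n) = n*Var(X_1) = 7*7 = 49

49


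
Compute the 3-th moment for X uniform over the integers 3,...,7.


E[X^3] = (1/5) * sum(x^3 for x=3..7)
= 775/5 = 155

155


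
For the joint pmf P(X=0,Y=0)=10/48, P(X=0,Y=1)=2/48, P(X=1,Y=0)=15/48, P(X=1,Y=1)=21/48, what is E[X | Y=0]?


P(Y=0) = 25/48
E[X|Y=0] = (0*10 + 1*15)/25 = 15/25 = 3/5

3/5


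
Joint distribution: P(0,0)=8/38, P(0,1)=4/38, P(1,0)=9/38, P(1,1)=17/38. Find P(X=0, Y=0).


Read from table: P(X=0, Y=0) = 8/38 = 4/19

4/19


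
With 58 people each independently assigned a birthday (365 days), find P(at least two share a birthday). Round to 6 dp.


P(all different) = prod((365-i)/365 for i=0..57) = 0.008335
P(at least one match) = 1 - 0.008335 = 0.991665

0.991665


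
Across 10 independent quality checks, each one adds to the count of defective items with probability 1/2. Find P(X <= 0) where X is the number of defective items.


P(X<=0) = P(X=0)
= 1/1024
= 1/1024

1/1024


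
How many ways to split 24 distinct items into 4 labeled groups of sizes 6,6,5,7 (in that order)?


24! = 620448401733239439360000
Denominator: 6!=720 * 6!=720 * 5!=120 * 7!=5040
Coefficient = 620448401733239439360000 / 313528320000 = 1978922994048

1978922994048


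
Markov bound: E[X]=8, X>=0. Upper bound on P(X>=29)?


Markov: P(X >= a) <= E[X]/a
P(X >= 29) <= 8/29

8/29


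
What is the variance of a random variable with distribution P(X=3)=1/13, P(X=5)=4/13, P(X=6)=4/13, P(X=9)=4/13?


E[X] = 83/13, E[X^2] = 577/13
Var(X) = E[X^2] - (E[X])^2 = 577/13 - (83/13)^2 = 612/169

612/169


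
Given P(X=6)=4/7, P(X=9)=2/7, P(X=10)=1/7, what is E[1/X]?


E[1/X] = sum(g(x)*P(x))
= 1/6*4/7 + 1/9*2/7 + 1/10*1/7
= 89/630

89/630


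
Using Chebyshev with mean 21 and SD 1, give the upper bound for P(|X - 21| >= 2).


k = 2/1 = 2
Chebyshev: P(|X-mu| >= k*sigma) <= 1/k^2 = 1/2^2 = 1/4

1/4


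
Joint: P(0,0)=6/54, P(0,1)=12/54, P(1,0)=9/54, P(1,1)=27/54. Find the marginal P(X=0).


P(X=0) = P(0,0)+P(0,1) = 6/54 + 12/54 = 18/54 = 1/3

1/3


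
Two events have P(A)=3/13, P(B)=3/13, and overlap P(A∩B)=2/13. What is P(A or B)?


P(A∪B) = P(A) + P(B) - P(A∩B)
= 3/13 + 3/13 - 2/13 = 4/13

4/13


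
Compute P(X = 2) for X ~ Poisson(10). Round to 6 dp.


P(X=2) = e^(-10) * 10^2 / 2!
≈ 0.00004539992976 * 100 / 2
≈ 0.002270

0.002270


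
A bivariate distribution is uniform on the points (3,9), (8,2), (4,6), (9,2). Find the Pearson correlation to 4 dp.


Cov(X,Y) = -7.2500, Var(X) = 6.5000, Var(Y) = 8.6875
rho = Cov/(sqrt(VarX)*sqrt(VarY)) = -0.9648

-0.9648


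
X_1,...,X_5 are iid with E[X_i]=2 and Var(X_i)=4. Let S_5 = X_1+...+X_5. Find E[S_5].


E[S_n] = n*E[X_1] = 5*2 = 10

10


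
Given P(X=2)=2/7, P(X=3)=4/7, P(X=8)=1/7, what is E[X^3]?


E[X^3] = sum(g(x)*P(x))
= 8*2/7 + 27*4/7 + 512*1/7
= 636/7

636/7


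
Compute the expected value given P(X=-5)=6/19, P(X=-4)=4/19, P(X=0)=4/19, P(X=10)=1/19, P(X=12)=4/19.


E[X] = sum(x * P(x))
= -5*6/19 - 4*4/19 + 0*4/19 + 10*1/19 + 12*4/19
= 12/19

12/19


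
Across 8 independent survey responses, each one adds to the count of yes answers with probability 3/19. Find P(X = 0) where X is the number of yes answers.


P(X=0) = C(8,0) * p^0 * (1-p)^8
= 1 * 1 * 4294967296/16983563041
= 4294967296/16983563041

4294967296/16983563041


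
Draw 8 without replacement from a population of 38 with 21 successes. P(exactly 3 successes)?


P(X=3) = C(21,3)*C(17,5) / C(38,8)
= 1330*6188 / 48903492
= 8230040/48903492 = 6370/37851

6370/37851


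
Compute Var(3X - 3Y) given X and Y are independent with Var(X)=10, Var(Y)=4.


Independence => Cov(X,Y)=0
Var(3X - 3Y) = 3^2*Var(X) + (-3)^2*Var(Y)
= 9*10 + 9*4 = 126

126


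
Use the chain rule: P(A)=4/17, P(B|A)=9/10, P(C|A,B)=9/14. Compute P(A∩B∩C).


P(A∩B∩C) = P(A) * P(B|A) * P(C|A∩B)
= 4/17 * 9/10 * 9/14
= 18/85 * 9/14 = 81/595

81/595


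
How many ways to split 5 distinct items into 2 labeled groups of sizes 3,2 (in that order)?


5! = 120
Denominator: 3!=6 * 2!=2
Coefficient = 120 / 12 = 10

10


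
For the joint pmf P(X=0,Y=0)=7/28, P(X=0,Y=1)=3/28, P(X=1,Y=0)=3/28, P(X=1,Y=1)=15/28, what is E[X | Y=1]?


P(Y=1) = 18/28
E[X|Y=1] = (0*3 + 1*15)/18 = 15/18 = 5/6

5/6


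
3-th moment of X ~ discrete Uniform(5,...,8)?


E[X^3] = (1/4) * sum(x^3 for x=5..8)
= 1196/4 = 299

299


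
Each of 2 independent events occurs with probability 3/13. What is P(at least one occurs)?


P(at least one) = 1 - P(none)
P(none) = (1 - 3/13)^2 = (10/13)^2 = 100/169
P(at least one) = 1 - 100/169 = 69/169

69/169


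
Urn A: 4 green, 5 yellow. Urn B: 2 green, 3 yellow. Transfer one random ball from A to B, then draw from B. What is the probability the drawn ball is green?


P(transfer green) = 4/9; P(transfer yellow) = 5/9
If green transferred: Urn II has 3 green of 6, so P(green|green moved) = 1/2
If yellow transferred: Urn II has 2 green of 6, so P(green|yellow moved) = 1/3
By total probability: P(green) = 4/9*1/2 + 5/9*1/3 = 11/27

11/27


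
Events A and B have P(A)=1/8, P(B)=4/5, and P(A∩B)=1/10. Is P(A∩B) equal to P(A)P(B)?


P(A)*P(B) = 1/8*4/5 = 1/10
P(A∩B) = 1/10, which equals P(A)P(B), so independent

Yes, A and B are independent


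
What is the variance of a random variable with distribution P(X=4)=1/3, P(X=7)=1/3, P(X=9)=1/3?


E[X] = 20/3, E[X^2] = 146/3
Var(X) = E[X^2] - (E[X])^2 = 146/3 - (20/3)^2 = 38/9

38/9


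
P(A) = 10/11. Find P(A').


P(A') = 1 - P(A) = 1 - 10/11 = 1/11

1/11


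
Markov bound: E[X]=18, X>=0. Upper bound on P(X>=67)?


Markov: P(X >= a) <= E[X]/a
P(X >= 67) <= 18/67

18/67


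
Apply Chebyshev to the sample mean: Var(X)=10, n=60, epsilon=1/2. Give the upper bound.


Var(Xbar) = Var(X)/n = 10/60
Chebyshev: P(|Xbar-mu| >= 1/2) <= Var(Xbar)/(1/2)^2 = (1/6)/(1/4) = 2/3

2/3


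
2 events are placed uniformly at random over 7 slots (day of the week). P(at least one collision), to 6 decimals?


P(all different) = prod((7-i)/7 for i=0..1) = 0.857143
P(at least one match) = 1 - 0.857143 = 0.142857

0.142857


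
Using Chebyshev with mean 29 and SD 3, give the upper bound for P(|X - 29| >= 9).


k = 9/3 = 3
Chebyshev: P(|X-mu| >= k*sigma) <= 1/k^2 = 1/3^2 = 1/9

1/9


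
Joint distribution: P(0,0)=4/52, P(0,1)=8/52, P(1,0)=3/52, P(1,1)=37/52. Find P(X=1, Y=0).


Read from table: P(X=1, Y=0) = 3/52

3/52


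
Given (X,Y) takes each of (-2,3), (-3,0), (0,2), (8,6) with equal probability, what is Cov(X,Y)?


E[X]=3/4, E[Y]=11/4, E[XY]=21/2
Cov(X,Y) = E[XY] - E[X]E[Y] = 21/2 - 3/4*11/4 = 135/16

135/16


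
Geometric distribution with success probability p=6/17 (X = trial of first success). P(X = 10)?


P(X=10) = (1-p)^9 * p = (11/17)^9 * 6/17
= 2357947691/118587876497 * 6/17 = 14147686146/2015993900449

14147686146/2015993900449


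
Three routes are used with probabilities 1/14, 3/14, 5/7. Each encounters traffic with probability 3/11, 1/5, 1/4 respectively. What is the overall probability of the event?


P(A) = P(A|B1)P(B1) + P(A|B2)P(B2) + P(A|B3)P(B3)
= 3/11*1/14 + 1/5*3/14 + 1/4*5/7
= 3/154 + 3/70 + 5/28 = 53/220

53/220


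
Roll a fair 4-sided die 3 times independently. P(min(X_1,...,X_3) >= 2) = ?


P(min >= 2) = P(all X_i >= 2) = (P(X_1 >= 2))^3
= (3/4)^3 = 27/64

27/64


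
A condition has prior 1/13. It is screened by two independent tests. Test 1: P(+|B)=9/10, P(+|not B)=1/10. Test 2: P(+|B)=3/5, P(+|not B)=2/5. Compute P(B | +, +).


After test 1: P(+) = 9/10*1/13 + 1/10*12/13 = 21/130
P(B|+) = (9/130)/(21/130) = 3/7
After test 2 (use post1 as new prior): P(+) = 3/5*3/7 + 2/5*4/7 = 17/35
P(B|+,+) = (9/35)/(17/35) = 9/17

9/17


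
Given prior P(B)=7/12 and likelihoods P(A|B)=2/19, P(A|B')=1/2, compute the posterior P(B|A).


P(A) = P(A|B)P(B) + P(A|B')P(B') = 2/19*7/12 + 1/2*5/12 = 41/152
P(B|A) = P(A|B)P(B)/P(A) = (7/114)/(41/152) = 28/123

28/123


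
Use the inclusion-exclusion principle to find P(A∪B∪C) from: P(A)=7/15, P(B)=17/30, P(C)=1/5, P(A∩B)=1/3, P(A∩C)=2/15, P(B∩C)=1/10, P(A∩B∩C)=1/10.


P(A∪B∪C) = P(A)+P(B)+P(C) - P(AB)-P(AC)-P(BC) + P(ABC)
= 7/15+17/30+1/5 - 1/3-2/15-1/10 + 1/10
= 23/30

23/30


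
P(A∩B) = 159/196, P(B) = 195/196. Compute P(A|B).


P(A|B) = P(A∩B)/P(B) = (159/196)/(195/196) = 159/195 = 53/65

53/65


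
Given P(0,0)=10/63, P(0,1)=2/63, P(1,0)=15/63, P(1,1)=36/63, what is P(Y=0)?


P(Y=0) = P(0,0)+P(1,0) = 10/63 + 15/63 = 25/63

25/63


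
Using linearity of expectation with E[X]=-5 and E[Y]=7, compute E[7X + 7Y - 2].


E[7X + 7Y - 2] = 7*E[X] + 7*E[Y] - 2
= (7)*(-5) + (7)*(7) + (-2)
= -35 + 49 - 2 = 12

12


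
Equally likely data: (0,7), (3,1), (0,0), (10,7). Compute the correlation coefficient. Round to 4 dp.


Cov(X,Y) = 6.0625, Var(X) = 16.6875, Var(Y) = 10.6875
rho = Cov/(sqrt(VarX)*sqrt(VarY)) = 0.4540

0.4540


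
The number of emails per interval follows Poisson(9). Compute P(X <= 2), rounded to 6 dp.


P(X<=2) = e^(-9)*9^0/0! + e^(-9)*9^1/1! + e^(-9)*9^2/2!
≈ 0.0001234098 + 0.0011106882 + 0.0049980971
= 0.0062321951
≈ 0.006232

0.006232


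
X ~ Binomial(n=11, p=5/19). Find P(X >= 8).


P(X>=8) = P(X=8) + P(X=9) + P(X=10) + P(X=11)
= 176859375000/116490258898219 + 21054687500/116490258898219 + 1503906250/116490258898219 + 48828125/116490258898219
= 199466796875/116490258898219

199466796875/116490258898219


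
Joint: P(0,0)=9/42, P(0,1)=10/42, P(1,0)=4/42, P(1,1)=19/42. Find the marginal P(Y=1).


P(Y=1) = P(0,1)+P(1,1) = 10/42 + 19/42 = 29/42

29/42


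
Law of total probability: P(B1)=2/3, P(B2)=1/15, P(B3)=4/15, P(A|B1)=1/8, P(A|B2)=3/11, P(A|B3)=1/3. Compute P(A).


P(A) = P(A|B1)P(B1) + P(A|B2)P(B2) + P(A|B3)P(B3)
= 1/8*2/3 + 3/11*1/15 + 1/3*4/15
= 1/12 + 1/55 + 4/45 = 377/1980

377/1980


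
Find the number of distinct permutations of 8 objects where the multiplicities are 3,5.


8! = 40320
Denominator: 3!=6 * 5!=120
Coefficient = 40320 / 720 = 56

56


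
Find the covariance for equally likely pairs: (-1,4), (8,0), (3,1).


E[X]=10/3, E[Y]=5/3, E[XY]=-1/3
Cov(X,Y) = E[XY] - E[X]E[Y] = -1/3 - 10/3*5/3 = -53/9

-53/9


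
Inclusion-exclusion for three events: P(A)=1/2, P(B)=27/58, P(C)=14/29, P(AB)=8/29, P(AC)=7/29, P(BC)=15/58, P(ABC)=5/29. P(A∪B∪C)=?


P(A∪B∪C) = P(A)+P(B)+P(C) - P(AB)-P(AC)-P(BC) + P(ABC)
= 1/2+27/58+14/29 - 8/29-7/29-15/58 + 5/29
= 49/58

49/58


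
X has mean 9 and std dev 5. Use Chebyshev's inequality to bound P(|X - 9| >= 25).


k = 25/5 = 5
Chebyshev: P(|X-mu| >= k*sigma) <= 1/k^2 = 1/5^2 = 1/25

1/25


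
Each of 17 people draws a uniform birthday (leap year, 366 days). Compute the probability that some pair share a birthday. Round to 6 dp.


P(all different) = prod((366-i)/366 for i=0..16) = 0.685712
P(at least one match) = 1 - 0.685712 = 0.314288

0.314288


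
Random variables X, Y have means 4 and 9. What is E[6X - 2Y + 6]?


E[6X - 2Y + 6] = 6*E[X] - 2*E[Y] + 6
= (6)*(4) + (-2)*(9) + (6)
= 24 - 18 + 6 = 12

12


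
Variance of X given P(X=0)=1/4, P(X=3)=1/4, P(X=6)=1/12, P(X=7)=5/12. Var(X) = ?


E[X] = 25/6, E[X^2] = 77/3
Var(X) = E[X^2] - (E[X])^2 = 77/3 - (25/6)^2 = 299/36

299/36


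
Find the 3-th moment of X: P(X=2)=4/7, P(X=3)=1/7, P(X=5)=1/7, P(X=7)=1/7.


E[X^3] = sum(x^3 * P(x))
= 8*4/7 + 27*1/7 + 125*1/7 + 343*1/7
= 527/7

527/7


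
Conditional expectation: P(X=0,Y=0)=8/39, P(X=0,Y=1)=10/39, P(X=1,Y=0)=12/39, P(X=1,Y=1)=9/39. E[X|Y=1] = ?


P(Y=1) = 19/39
E[X|Y=1] = (0*10 + 1*9)/19 = 9/19

9/19


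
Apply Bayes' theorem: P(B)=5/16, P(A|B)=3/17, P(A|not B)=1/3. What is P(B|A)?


P(A) = P(A|B)P(B) + P(A|B')P(B') = 3/17*5/16 + 1/3*11/16 = 29/102
P(B|A) = P(A|B)P(B)/P(A) = (15/272)/(29/102) = 45/232

45/232


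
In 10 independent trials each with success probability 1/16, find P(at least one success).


P(at least one) = 1 - P(none)
P(none) = (1 - 1/16)^10 = (15/16)^10 = 576650390625/1099511627776
P(at least one) = 1 - 576650390625/1099511627776 = 522861237151/1099511627776

522861237151/1099511627776


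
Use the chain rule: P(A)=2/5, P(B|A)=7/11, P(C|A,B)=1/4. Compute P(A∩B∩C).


P(A∩B∩C) = P(A) * P(B|A) * P(C|A∩B)
= 2/5 * 7/11 * 1/4
= 14/55 * 1/4 = 7/110

7/110


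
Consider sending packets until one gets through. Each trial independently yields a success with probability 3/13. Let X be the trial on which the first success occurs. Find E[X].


For geometric (trials until first success), E[X] = 1/p = 1/(3/13) = 13/3

13/3


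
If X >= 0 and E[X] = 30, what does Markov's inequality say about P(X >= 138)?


Markov: P(X >= a) <= E[X]/a
P(X >= 138) <= 30/138 = 5/23

5/23


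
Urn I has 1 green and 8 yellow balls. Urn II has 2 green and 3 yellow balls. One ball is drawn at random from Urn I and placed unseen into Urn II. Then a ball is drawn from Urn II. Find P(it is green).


P(transfer green) = 1/9; P(transfer yellow) = 8/9
If green transferred: Urn II has 3 green of 6, so P(green|green moved) = 1/2
If yellow transferred: Urn II has 2 green of 6, so P(green|yellow moved) = 1/3
By total probability: P(green) = 1/9*1/2 + 8/9*1/3 = 19/54

19/54
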